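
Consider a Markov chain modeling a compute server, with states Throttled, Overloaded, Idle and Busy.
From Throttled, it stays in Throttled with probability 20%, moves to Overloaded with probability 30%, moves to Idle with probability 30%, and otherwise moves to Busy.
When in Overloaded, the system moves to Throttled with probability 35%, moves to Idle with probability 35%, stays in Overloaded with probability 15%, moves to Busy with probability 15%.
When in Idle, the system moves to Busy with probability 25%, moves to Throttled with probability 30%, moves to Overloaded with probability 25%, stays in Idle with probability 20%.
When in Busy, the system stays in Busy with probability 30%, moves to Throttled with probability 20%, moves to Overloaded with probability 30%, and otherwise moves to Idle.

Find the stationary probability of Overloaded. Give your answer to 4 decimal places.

Let the stationary distribution be π with π = πP and π_1 + π_2 + π_3 + π_4 = 1.
π_1 = 0.2·π_1 + 0.35·π_2 + 0.3·π_3 + 0.2·π_4
π_2 = 0.3·π_1 + 0.15·π_2 + 0.25·π_3 + 0.3·π_4
π_3 = 0.3·π_1 + 0.35·π_2 + 0.2·π_3 + 0.2·π_4
Solving with the normalization constraint gives π = (0.2638, 0.2494, 0.2638, 0.2230).
So the stationary probability of Overloaded is 0.2494.

0.2494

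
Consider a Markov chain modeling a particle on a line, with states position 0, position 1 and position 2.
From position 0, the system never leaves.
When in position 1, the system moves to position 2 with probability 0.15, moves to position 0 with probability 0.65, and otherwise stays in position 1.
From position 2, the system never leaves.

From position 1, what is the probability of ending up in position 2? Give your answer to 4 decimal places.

0.1875

Let h(s) be the probability of absorption at position 2 starting from transient state s. Then h(position 2) = 1 and h(position 0) = 0. By first-step analysis:
h(position 1) = 0.65·0 + 0.2·h(position 1) + 0.15·1
Solving: h(position 1) = 0.1875.
Starting from position 1, the probability is 0.1875.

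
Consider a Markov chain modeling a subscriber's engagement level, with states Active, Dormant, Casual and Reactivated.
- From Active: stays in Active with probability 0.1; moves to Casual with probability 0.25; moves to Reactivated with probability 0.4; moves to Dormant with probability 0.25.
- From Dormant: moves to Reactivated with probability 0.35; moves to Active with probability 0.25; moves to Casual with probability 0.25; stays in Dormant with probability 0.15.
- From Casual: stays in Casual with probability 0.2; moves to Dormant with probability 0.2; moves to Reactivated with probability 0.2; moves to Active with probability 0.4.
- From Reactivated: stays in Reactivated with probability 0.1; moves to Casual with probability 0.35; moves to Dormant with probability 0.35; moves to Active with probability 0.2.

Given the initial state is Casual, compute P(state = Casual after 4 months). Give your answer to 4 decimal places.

0.2616

Propagate the distribution vector 4 months from Casual.
After 0 months: (0.0000, 0.0000, 1.0000, 0.0000)
After 1 month: (0.4000, 0.2000, 0.2000, 0.2000)
After 2 months: (0.2100, 0.2400, 0.2600, 0.2900)
After 3 months: (0.2430, 0.2420, 0.2660, 0.2490)
After 4 months: (0.2410, 0.2374, 0.2616, 0.2600)
P(in Casual after 4 months) = 0.2616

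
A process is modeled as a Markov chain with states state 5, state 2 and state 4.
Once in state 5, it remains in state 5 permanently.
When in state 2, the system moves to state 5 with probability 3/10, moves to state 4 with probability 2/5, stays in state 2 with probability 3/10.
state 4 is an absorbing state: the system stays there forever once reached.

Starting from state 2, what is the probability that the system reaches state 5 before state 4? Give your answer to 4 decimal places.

Let h(s) be the probability of absorption at state 5 starting from transient state s. Then h(state 5) = 1 and h(state 4) = 0. By first-step analysis:
h(state 2) = 0.3·1 + 0.3·h(state 2) + 0.4·0
Solving: h(state 2) = 0.4286.
Starting from state 2, the probability is 0.4286.

0.4286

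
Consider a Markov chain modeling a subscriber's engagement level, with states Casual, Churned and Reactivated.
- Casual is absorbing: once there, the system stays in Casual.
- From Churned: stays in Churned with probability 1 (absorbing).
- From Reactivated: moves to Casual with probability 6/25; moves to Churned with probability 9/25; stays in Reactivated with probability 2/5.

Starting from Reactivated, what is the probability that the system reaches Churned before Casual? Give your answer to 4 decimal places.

0.6000

Let h(s) be the probability of absorption at Churned starting from transient state s. Then h(Churned) = 1 and h(Casual) = 0. By first-step analysis:
h(Reactivated) = 0.24·0 + 0.36·1 + 0.4·h(Reactivated)
Solving: h(Reactivated) = 0.6000.
Starting from Reactivated, the probability is 0.6000.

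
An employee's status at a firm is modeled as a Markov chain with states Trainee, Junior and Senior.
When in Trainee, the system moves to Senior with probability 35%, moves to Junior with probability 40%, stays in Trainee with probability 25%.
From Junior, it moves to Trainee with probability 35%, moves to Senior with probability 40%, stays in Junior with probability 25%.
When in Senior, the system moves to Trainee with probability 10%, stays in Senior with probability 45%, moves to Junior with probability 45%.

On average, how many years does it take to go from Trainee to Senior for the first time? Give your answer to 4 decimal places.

Let t(s) be the expected number of years to first reach Senior from state s, with t(Senior) = 0. Conditioning on the first year:
t(Trainee) = 1 + 0.25·t(Trainee) + 0.4·t(Junior)
t(Junior) = 1 + 0.35·t(Trainee) + 0.25·t(Junior)
Solving: t(Trainee) = 2.7219, t(Junior) = 2.6036.
Expected years from Trainee to Senior: 2.7219.

2.7219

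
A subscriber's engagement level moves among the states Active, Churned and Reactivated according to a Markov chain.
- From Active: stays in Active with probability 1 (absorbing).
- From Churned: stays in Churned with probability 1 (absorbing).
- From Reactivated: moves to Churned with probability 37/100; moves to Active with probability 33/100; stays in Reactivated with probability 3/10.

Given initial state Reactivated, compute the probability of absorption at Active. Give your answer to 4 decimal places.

Let h(s) be the probability of absorption at Active starting from transient state s. Then h(Active) = 1 and h(Churned) = 0. By first-step analysis:
h(Reactivated) = 0.33·1 + 0.37·0 + 0.3·h(Reactivated)
Solving: h(Reactivated) = 0.4714.
Starting from Reactivated, the probability is 0.4714.

0.4714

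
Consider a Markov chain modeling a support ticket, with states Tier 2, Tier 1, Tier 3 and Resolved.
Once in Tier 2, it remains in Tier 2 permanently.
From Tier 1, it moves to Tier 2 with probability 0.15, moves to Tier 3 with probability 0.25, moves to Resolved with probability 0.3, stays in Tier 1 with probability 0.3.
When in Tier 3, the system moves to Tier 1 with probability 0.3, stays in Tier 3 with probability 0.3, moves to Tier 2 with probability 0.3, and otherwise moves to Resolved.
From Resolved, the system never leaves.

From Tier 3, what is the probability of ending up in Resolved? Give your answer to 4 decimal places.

Let h(s) be the probability of absorption at Resolved starting from transient state s. Then h(Resolved) = 1 and h(Tier 2) = 0. By first-step analysis:
h(Tier 1) = 0.15·0 + 0.3·h(Tier 1) + 0.25·h(Tier 3) + 0.3·1
h(Tier 3) = 0.3·0 + 0.3·h(Tier 1) + 0.3·h(Tier 3) + 0.1·1
Solving: h(Tier 1) = 0.5663, h(Tier 3) = 0.3855.
Starting from Tier 3, the probability is 0.3855.

0.3855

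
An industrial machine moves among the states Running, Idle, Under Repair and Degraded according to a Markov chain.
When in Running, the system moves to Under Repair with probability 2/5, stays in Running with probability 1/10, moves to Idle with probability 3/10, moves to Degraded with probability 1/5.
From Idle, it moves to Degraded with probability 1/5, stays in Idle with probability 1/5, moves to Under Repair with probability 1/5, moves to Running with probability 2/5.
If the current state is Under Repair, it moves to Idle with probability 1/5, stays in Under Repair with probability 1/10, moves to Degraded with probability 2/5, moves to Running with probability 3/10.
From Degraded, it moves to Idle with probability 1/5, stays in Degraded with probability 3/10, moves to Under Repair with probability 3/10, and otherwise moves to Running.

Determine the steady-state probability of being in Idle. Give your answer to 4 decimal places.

Let the stationary distribution be π with π = πP and π_1 + π_2 + π_3 + π_4 = 1.
π_1 = 0.1·π_1 + 0.4·π_2 + 0.3·π_3 + 0.2·π_4
π_2 = 0.3·π_1 + 0.2·π_2 + 0.2·π_3 + 0.2·π_4
π_3 = 0.4·π_1 + 0.2·π_2 + 0.1·π_3 + 0.3·π_4
Solving with the normalization constraint gives π = (0.2455, 0.2246, 0.2517, 0.2782).
So the stationary probability of Idle is 0.2246.

0.2246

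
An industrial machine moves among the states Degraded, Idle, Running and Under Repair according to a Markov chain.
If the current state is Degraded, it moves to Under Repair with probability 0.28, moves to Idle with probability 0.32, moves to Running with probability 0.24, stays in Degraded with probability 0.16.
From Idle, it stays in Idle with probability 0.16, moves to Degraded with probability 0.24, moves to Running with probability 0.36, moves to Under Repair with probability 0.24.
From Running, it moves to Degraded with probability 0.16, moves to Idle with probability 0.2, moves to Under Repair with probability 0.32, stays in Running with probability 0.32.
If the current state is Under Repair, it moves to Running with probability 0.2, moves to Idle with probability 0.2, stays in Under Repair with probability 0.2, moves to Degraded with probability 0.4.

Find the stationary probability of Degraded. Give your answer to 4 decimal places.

Let the stationary distribution be π with π = πP and π_1 + π_2 + π_3 + π_4 = 1.
π_1 = 0.16·π_1 + 0.24·π_2 + 0.16·π_3 + 0.4·π_4
π_2 = 0.32·π_1 + 0.16·π_2 + 0.2·π_3 + 0.2·π_4
π_3 = 0.24·π_1 + 0.36·π_2 + 0.32·π_3 + 0.2·π_4
Solving with the normalization constraint gives π = (0.2403, 0.2200, 0.2782, 0.2614).
So the stationary probability of Degraded is 0.2403.

0.2403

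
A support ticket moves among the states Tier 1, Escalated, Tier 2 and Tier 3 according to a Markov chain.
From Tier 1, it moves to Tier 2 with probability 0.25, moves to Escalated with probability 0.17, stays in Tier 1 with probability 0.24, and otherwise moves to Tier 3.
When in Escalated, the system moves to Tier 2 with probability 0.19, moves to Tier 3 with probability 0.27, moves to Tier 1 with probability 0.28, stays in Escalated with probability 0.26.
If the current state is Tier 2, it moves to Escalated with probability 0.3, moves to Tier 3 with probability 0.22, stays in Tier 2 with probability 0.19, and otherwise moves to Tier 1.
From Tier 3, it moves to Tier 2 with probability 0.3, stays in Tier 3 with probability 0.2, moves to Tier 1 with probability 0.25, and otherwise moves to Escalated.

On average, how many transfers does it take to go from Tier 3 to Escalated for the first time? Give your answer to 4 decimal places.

4.1269

Let t(s) be the expected number of transfers to first reach Escalated from state s, with t(Escalated) = 0. Conditioning on the first transfer:
t(Tier 1) = 1 + 0.24·t(Tier 1) + 0.25·t(Tier 2) + 0.34·t(Tier 3)
t(Tier 2) = 1 + 0.29·t(Tier 1) + 0.19·t(Tier 2) + 0.22·t(Tier 3)
t(Tier 3) = 1 + 0.25·t(Tier 1) + 0.3·t(Tier 2) + 0.2·t(Tier 3)
Solving: t(Tier 1) = 4.4624, t(Tier 2) = 3.9531, t(Tier 3) = 4.1269.
Expected transfers from Tier 3 to Escalated: 4.1269.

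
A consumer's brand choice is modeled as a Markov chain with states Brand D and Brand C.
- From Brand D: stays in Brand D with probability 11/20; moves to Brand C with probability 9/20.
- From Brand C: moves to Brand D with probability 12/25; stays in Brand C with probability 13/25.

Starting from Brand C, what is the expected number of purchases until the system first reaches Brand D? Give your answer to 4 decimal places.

2.0833

Let t(s) be the expected number of purchases to first reach Brand D from state s, with t(Brand D) = 0. Conditioning on the first purchase:
t(Brand C) = 1 + 0.52·t(Brand C)
Solving: t(Brand C) = 2.0833.
Expected purchases from Brand C to Brand D: 2.0833.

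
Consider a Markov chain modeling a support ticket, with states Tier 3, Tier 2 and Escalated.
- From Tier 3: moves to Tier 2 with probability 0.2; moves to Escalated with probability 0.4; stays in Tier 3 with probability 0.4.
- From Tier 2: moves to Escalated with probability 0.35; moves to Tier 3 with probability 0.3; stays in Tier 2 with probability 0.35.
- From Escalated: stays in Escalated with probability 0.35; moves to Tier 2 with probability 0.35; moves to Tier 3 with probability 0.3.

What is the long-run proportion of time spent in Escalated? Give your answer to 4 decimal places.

0.3667

Let the stationary distribution be π with π = πP and π_1 + π_2 + π_3 = 1.
π_1 = 0.4·π_1 + 0.3·π_2 + 0.3·π_3
π_2 = 0.2·π_1 + 0.35·π_2 + 0.35·π_3
Solving with the normalization constraint gives π = (0.3333, 0.3000, 0.3667).
So the stationary probability of Escalated is 0.3667.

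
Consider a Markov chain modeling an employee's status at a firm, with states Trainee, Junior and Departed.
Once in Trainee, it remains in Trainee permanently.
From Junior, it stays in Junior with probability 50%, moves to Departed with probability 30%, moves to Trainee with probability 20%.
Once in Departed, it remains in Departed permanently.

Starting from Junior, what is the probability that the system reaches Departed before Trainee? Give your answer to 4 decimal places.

0.6000

Let h(s) be the probability of absorption at Departed starting from transient state s. Then h(Departed) = 1 and h(Trainee) = 0. By first-step analysis:
h(Junior) = 0.2·0 + 0.5·h(Junior) + 0.3·1
Solving: h(Junior) = 0.6000.
Starting from Junior, the probability is 0.6000.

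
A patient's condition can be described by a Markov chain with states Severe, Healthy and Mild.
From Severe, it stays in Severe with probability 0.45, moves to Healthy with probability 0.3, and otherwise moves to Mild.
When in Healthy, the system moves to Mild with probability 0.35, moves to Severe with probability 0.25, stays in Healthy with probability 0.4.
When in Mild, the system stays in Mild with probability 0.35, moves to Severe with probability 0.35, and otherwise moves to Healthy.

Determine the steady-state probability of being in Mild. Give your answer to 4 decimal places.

Let the stationary distribution be π with π = πP and π_1 + π_2 + π_3 = 1.
π_1 = 0.45·π_1 + 0.25·π_2 + 0.35·π_3
π_2 = 0.3·π_1 + 0.4·π_2 + 0.3·π_3
Solving with the normalization constraint gives π = (0.3519, 0.3333, 0.3148).
So the stationary probability of Mild is 0.3148.

0.3148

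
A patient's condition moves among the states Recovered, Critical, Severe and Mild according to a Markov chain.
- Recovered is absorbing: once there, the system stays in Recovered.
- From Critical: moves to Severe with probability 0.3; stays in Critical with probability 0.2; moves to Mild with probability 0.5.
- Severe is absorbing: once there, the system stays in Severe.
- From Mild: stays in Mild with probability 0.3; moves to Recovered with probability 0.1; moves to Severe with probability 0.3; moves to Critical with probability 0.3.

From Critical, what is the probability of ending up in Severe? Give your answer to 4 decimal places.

Let h(s) be the probability of absorption at Severe starting from transient state s. Then h(Severe) = 1 and h(Recovered) = 0. By first-step analysis:
h(Critical) = 0.2·h(Critical) + 0.3·1 + 0.5·h(Mild)
h(Mild) = 0.1·0 + 0.3·h(Critical) + 0.3·1 + 0.3·h(Mild)
Solving: h(Critical) = 0.8780, h(Mild) = 0.8049.
Starting from Critical, the probability is 0.8780.

0.8780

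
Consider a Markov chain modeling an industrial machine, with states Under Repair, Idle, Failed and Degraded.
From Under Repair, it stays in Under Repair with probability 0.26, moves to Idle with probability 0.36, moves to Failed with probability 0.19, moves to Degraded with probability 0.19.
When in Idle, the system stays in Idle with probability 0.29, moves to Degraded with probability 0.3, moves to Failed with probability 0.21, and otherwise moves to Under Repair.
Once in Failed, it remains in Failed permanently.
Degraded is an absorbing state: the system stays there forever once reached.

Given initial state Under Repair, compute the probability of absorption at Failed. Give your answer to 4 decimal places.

Let h(s) be the probability of absorption at Failed starting from transient state s. Then h(Failed) = 1 and h(Degraded) = 0. By first-step analysis:
h(Under Repair) = 0.26·h(Under Repair) + 0.36·h(Idle) + 0.19·1 + 0.19·0
h(Idle) = 0.2·h(Under Repair) + 0.29·h(Idle) + 0.21·1 + 0.3·0
Solving: h(Under Repair) = 0.4643, h(Idle) = 0.4266.
Starting from Under Repair, the probability is 0.4643.

0.4643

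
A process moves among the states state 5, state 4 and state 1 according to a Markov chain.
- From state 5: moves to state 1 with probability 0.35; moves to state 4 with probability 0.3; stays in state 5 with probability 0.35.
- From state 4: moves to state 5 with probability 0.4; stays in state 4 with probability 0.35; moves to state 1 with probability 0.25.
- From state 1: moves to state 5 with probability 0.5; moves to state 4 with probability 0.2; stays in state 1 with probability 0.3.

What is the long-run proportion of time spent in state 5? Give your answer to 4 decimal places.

Let the stationary distribution be π with π = πP and π_1 + π_2 + π_3 = 1.
π_1 = 0.35·π_1 + 0.4·π_2 + 0.5·π_3
π_2 = 0.3·π_1 + 0.35·π_2 + 0.2·π_3
Solving with the normalization constraint gives π = (0.4101, 0.2835, 0.3063).
So the stationary probability of state 5 is 0.4101.

0.4101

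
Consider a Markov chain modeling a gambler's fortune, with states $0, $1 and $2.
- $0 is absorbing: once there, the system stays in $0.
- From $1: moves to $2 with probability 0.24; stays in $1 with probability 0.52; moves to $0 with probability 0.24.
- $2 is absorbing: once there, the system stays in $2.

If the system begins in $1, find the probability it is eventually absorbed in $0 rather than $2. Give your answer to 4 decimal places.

Let h(s) be the probability of absorption at $0 starting from transient state s. Then h($0) = 1 and h($2) = 0. By first-step analysis:
h($1) = 0.24·1 + 0.52·h($1) + 0.24·0
Solving: h($1) = 0.5000.
Starting from $1, the probability is 0.5000.

0.5000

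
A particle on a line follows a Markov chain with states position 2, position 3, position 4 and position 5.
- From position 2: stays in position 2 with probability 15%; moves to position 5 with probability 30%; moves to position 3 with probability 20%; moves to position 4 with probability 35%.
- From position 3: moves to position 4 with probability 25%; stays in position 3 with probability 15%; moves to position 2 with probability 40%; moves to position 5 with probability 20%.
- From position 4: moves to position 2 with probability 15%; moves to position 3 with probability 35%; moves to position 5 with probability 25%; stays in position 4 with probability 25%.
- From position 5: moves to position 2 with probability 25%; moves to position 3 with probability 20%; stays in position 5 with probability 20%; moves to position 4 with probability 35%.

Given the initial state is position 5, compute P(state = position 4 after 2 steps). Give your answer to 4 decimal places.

0.2950

Propagate the distribution vector 2 steps from position 5.
After 0 steps: (0.0000, 0.0000, 0.0000, 1.0000)
After 1 step: (0.2500, 0.2000, 0.3500, 0.2000)
After 2 steps: (0.2200, 0.2425, 0.2950, 0.2425)
P(in position 4 after 2 steps) = 0.2950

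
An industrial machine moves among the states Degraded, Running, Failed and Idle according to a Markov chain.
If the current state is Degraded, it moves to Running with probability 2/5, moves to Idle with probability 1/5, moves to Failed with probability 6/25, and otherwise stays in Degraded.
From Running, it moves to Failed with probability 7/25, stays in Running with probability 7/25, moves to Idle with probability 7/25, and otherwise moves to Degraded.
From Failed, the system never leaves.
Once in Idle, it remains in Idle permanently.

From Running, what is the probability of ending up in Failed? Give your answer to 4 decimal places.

0.5059

Let h(s) be the probability of absorption at Failed starting from transient state s. Then h(Failed) = 1 and h(Idle) = 0. By first-step analysis:
h(Degraded) = 0.16·h(Degraded) + 0.4·h(Running) + 0.24·1 + 0.2·0
h(Running) = 0.16·h(Degraded) + 0.28·h(Running) + 0.28·1 + 0.28·0
Solving: h(Degraded) = 0.5266, h(Running) = 0.5059.
Starting from Running, the probability is 0.5059.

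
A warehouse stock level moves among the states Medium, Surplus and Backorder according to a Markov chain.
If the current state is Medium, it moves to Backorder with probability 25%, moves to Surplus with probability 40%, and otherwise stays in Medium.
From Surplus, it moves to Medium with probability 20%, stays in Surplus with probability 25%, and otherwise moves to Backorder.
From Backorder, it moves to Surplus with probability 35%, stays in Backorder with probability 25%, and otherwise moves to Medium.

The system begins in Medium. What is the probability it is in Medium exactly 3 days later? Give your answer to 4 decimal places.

0.3194

Propagate the distribution vector 3 days from Medium.
After 0 days: (1.0000, 0.0000, 0.0000)
After 1 day: (0.3500, 0.4000, 0.2500)
After 2 days: (0.3025, 0.3275, 0.3700)
After 3 days: (0.3194, 0.3324, 0.3483)
P(in Medium after 3 days) = 0.3194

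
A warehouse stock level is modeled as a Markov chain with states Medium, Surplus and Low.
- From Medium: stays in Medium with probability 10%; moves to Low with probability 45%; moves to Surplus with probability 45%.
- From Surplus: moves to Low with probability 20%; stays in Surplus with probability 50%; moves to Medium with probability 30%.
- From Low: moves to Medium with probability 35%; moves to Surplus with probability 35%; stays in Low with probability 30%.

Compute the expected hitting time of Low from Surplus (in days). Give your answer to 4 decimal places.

Let t(s) be the expected number of days to first reach Low from state s, with t(Low) = 0. Conditioning on the first day:
t(Medium) = 1 + 0.1·t(Medium) + 0.45·t(Surplus)
t(Surplus) = 1 + 0.3·t(Medium) + 0.5·t(Surplus)
Solving: t(Medium) = 3.0159, t(Surplus) = 3.8095.
Expected days from Surplus to Low: 3.8095.

3.8095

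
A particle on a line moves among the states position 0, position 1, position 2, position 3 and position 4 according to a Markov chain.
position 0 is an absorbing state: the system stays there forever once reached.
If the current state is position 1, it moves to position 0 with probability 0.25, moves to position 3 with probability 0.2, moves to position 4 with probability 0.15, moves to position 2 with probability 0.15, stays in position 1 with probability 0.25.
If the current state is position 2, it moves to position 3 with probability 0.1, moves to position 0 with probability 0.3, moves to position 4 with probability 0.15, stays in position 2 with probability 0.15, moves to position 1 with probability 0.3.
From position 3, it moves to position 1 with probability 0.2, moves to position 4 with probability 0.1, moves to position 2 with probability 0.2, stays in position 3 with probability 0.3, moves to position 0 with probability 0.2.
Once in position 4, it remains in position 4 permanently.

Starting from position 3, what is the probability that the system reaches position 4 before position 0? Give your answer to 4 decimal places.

Let h(s) be the probability of absorption at position 4 starting from transient state s. Then h(position 4) = 1 and h(position 0) = 0. By first-step analysis:
h(position 1) = 0.25·0 + 0.25·h(position 1) + 0.15·h(position 2) + 0.2·h(position 3) + 0.15·1
h(position 2) = 0.3·0 + 0.3·h(position 1) + 0.15·h(position 2) + 0.1·h(position 3) + 0.15·1
h(position 3) = 0.2·0 + 0.2·h(position 1) + 0.2·h(position 2) + 0.3·h(position 3) + 0.1·1
Solving: h(position 1) = 0.3607, h(position 2) = 0.3443, h(position 3) = 0.3443.
Starting from position 3, the probability is 0.3443.

0.3443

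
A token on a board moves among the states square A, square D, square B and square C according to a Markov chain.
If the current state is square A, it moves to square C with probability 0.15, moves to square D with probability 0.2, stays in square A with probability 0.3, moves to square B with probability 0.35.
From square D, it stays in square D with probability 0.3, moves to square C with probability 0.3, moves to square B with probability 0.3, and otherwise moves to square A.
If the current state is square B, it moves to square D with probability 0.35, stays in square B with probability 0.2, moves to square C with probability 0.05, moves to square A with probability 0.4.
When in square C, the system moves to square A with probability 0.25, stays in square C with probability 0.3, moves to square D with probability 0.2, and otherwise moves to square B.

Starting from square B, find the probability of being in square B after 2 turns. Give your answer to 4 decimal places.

0.2975

Propagate the distribution vector 2 turns from square B.
After 0 turns: (0.0000, 0.0000, 1.0000, 0.0000)
After 1 turn: (0.4000, 0.3500, 0.2000, 0.0500)
After 2 turns: (0.2475, 0.2650, 0.2975, 0.1900)
P(in square B after 2 turns) = 0.2975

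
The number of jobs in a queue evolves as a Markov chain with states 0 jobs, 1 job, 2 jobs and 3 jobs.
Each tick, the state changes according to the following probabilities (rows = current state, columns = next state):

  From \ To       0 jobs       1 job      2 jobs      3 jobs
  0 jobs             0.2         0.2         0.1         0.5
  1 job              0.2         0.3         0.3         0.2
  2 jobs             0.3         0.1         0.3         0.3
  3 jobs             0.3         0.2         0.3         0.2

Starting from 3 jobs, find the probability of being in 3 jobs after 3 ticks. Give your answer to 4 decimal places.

Propagate the distribution vector 3 ticks from 3 jobs.
After 0 ticks: (0.0000, 0.0000, 0.0000, 1.0000)
After 1 tick: (0.3000, 0.2000, 0.3000, 0.2000)
After 2 ticks: (0.2500, 0.1900, 0.2400, 0.3200)
After 3 ticks: (0.2560, 0.1950, 0.2500, 0.2990)
P(in 3 jobs after 3 ticks) = 0.2990

0.2990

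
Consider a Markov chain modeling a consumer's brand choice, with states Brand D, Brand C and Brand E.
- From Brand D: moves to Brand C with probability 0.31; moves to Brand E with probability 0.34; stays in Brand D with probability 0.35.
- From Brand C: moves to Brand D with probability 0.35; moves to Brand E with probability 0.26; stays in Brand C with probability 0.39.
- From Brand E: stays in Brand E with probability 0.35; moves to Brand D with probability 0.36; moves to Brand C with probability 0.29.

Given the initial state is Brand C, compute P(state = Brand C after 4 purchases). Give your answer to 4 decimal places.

Propagate the distribution vector 4 purchases from Brand C.
After 0 purchases: (0.0000, 1.0000, 0.0000)
After 1 purchase: (0.3500, 0.3900, 0.2600)
After 2 purchases: (0.3526, 0.3360, 0.3114)
After 3 purchases: (0.3531, 0.3307, 0.3162)
After 4 purchases: (0.3532, 0.3301, 0.3167)
P(in Brand C after 4 purchases) = 0.3301

0.3301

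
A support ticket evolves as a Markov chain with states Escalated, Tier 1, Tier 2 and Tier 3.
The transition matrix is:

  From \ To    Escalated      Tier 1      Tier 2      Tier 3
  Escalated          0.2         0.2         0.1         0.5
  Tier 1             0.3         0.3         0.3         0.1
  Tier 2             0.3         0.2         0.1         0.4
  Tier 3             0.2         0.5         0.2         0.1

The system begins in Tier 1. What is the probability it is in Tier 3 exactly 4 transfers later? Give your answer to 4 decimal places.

0.2521

Propagate the distribution vector 4 transfers from Tier 1.
After 0 transfers: (0.0000, 1.0000, 0.0000, 0.0000)
After 1 transfer: (0.3000, 0.3000, 0.3000, 0.1000)
After 2 transfers: (0.2600, 0.2600, 0.1700, 0.3100)
After 3 transfers: (0.2430, 0.3190, 0.1830, 0.2550)
After 4 transfers: (0.2502, 0.3084, 0.1893, 0.2521)
P(in Tier 3 after 4 transfers) = 0.2521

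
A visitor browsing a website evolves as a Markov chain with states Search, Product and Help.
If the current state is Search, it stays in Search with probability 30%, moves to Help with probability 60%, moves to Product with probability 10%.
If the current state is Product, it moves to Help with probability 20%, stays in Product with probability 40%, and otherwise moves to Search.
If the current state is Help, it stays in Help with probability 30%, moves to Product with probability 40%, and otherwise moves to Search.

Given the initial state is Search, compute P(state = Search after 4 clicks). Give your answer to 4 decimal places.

0.3307

Propagate the distribution vector 4 clicks from Search.
After 0 clicks: (1.0000, 0.0000, 0.0000)
After 1 click: (0.3000, 0.1000, 0.6000)
After 2 clicks: (0.3100, 0.3100, 0.3800)
After 3 clicks: (0.3310, 0.3070, 0.3620)
After 4 clicks: (0.3307, 0.3007, 0.3686)
P(in Search after 4 clicks) = 0.3307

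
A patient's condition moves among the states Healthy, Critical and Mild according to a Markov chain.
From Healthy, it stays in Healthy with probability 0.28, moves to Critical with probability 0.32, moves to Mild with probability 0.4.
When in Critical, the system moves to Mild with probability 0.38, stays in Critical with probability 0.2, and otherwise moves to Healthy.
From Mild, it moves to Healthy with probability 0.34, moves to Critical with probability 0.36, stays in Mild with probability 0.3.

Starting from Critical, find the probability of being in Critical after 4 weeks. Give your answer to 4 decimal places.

0.2987

Propagate the distribution vector 4 weeks from Critical.
After 0 weeks: (0.0000, 1.0000, 0.0000)
After 1 week: (0.4200, 0.2000, 0.3800)
After 2 weeks: (0.3308, 0.3112, 0.3580)
After 3 weeks: (0.3450, 0.2970, 0.3580)
After 4 weeks: (0.3431, 0.2987, 0.3583)
P(in Critical after 4 weeks) = 0.2987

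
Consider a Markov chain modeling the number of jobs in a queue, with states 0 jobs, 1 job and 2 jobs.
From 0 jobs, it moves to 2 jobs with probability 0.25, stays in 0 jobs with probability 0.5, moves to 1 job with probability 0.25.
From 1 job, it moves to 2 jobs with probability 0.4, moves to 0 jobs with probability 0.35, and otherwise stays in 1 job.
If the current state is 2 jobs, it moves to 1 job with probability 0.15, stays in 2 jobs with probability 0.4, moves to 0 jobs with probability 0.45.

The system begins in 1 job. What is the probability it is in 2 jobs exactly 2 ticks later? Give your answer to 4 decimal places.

Sum over the intermediate state after 1 tick:
P = P(1 job→0 jobs)·P(0 jobs→2 jobs) + P(1 job→1 job)·P(1 job→2 jobs) + P(1 job→2 jobs)·P(2 jobs→2 jobs)
  = 0.35×0.25 + 0.25×0.4 + 0.4×0.4
  = 0.0875 + 0.1000 + 0.1600 = 0.3475

0.3475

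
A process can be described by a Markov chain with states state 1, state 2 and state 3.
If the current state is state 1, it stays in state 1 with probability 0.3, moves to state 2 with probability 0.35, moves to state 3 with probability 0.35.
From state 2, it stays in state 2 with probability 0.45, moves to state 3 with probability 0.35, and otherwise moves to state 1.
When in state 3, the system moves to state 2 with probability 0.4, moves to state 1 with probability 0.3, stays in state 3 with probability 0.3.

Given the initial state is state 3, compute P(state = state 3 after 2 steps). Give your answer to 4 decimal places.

Sum over the intermediate state after 1 step:
P = P(state 3→state 1)·P(state 1→state 3) + P(state 3→state 2)·P(state 2→state 3) + P(state 3→state 3)·P(state 3→state 3)
  = 0.3×0.35 + 0.4×0.35 + 0.3×0.3
  = 0.1050 + 0.1400 + 0.0900 = 0.3350

0.3350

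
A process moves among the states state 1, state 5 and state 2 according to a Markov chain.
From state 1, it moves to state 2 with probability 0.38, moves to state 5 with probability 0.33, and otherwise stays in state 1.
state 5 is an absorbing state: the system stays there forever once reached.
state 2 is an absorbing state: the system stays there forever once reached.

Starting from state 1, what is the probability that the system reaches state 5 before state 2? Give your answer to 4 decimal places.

Let h(s) be the probability of absorption at state 5 starting from transient state s. Then h(state 5) = 1 and h(state 2) = 0. By first-step analysis:
h(state 1) = 0.29·h(state 1) + 0.33·1 + 0.38·0
Solving: h(state 1) = 0.4648.
Starting from state 1, the probability is 0.4648.

0.4648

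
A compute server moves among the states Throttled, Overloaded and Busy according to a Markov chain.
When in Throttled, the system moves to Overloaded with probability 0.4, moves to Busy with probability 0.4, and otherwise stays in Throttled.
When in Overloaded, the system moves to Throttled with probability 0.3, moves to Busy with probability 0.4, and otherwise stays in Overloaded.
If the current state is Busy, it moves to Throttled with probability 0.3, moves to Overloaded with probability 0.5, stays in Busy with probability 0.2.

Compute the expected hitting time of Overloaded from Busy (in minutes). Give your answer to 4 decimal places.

Let t(s) be the expected number of minutes to first reach Overloaded from state s, with t(Overloaded) = 0. Conditioning on the first minute:
t(Throttled) = 1 + 0.2·t(Throttled) + 0.4·t(Busy)
t(Busy) = 1 + 0.3·t(Throttled) + 0.2·t(Busy)
Solving: t(Throttled) = 2.3077, t(Busy) = 2.1154.
Expected minutes from Busy to Overloaded: 2.1154.

2.1154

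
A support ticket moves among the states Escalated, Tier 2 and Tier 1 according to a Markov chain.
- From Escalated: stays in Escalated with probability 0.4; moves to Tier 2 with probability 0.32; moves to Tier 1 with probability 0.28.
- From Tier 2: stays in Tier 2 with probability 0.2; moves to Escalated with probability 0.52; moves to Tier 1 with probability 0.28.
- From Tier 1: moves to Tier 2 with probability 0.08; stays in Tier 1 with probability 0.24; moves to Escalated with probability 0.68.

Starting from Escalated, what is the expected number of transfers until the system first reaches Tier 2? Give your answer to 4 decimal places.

3.9157

Let t(s) be the expected number of transfers to first reach Tier 2 from state s, with t(Tier 2) = 0. Conditioning on the first transfer:
t(Escalated) = 1 + 0.4·t(Escalated) + 0.28·t(Tier 1)
t(Tier 1) = 1 + 0.68·t(Escalated) + 0.24·t(Tier 1)
Solving: t(Escalated) = 3.9157, t(Tier 1) = 4.8193.
Expected transfers from Escalated to Tier 2: 3.9157.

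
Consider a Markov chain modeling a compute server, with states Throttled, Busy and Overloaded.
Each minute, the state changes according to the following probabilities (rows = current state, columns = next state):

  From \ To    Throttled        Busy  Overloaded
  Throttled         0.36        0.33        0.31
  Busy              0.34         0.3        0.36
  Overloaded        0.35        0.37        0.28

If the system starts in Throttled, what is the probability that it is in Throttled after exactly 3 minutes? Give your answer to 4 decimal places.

0.3502

Propagate the distribution vector 3 minutes from Throttled.
After 0 minutes: (1.0000, 0.0000, 0.0000)
After 1 minute: (0.3600, 0.3300, 0.3100)
After 2 minutes: (0.3503, 0.3325, 0.3172)
After 3 minutes: (0.3502, 0.3327, 0.3171)
P(in Throttled after 3 minutes) = 0.3502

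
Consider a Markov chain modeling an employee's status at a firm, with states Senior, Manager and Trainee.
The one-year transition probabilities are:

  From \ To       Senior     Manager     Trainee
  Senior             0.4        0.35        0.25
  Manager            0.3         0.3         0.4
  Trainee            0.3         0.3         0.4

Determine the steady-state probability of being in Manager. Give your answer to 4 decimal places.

Let the stationary distribution be π with π = πP and π_1 + π_2 + π_3 = 1.
π_1 = 0.4·π_1 + 0.3·π_2 + 0.3·π_3
π_2 = 0.35·π_1 + 0.3·π_2 + 0.3·π_3
Solving with the normalization constraint gives π = (0.3333, 0.3167, 0.3500).
So the stationary probability of Manager is 0.3167.

0.3167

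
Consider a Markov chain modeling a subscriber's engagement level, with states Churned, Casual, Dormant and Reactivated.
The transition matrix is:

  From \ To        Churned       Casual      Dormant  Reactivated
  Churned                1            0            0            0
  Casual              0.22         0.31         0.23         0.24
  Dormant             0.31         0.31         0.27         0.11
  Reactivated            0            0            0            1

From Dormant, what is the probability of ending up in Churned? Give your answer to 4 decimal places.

Let h(s) be the probability of absorption at Churned starting from transient state s. Then h(Churned) = 1 and h(Reactivated) = 0. By first-step analysis:
h(Casual) = 0.22·1 + 0.31·h(Casual) + 0.23·h(Dormant) + 0.24·0
h(Dormant) = 0.31·1 + 0.31·h(Casual) + 0.27·h(Dormant) + 0.11·0
Solving: h(Casual) = 0.5363, h(Dormant) = 0.6524.
Starting from Dormant, the probability is 0.6524.

0.6524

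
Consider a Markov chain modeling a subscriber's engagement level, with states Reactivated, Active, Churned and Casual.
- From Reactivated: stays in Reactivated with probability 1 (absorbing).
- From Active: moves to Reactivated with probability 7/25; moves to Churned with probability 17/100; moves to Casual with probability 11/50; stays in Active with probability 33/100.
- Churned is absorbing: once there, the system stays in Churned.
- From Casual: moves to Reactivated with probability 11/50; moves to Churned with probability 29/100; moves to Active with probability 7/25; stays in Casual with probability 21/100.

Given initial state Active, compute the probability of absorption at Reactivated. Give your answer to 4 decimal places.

Let h(s) be the probability of absorption at Reactivated starting from transient state s. Then h(Reactivated) = 1 and h(Churned) = 0. By first-step analysis:
h(Active) = 0.28·1 + 0.33·h(Active) + 0.17·0 + 0.22·h(Casual)
h(Casual) = 0.22·1 + 0.28·h(Active) + 0.29·0 + 0.21·h(Casual)
Solving: h(Active) = 0.5764, h(Casual) = 0.4828.
Starting from Active, the probability is 0.5764.

0.5764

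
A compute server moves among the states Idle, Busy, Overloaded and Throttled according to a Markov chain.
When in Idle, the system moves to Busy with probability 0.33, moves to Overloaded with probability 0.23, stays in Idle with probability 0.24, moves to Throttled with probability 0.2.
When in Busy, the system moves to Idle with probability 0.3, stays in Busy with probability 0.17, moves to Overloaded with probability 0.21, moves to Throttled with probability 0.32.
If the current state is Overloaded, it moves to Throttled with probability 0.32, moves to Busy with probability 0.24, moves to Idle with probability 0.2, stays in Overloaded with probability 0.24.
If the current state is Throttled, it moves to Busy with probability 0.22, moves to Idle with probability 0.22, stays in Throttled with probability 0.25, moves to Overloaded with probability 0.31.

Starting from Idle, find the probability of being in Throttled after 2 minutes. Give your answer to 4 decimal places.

0.2772

Propagate the distribution vector 2 minutes from Idle.
After 0 minutes: (1.0000, 0.0000, 0.0000, 0.0000)
After 1 minute: (0.2400, 0.3300, 0.2300, 0.2000)
After 2 minutes: (0.2466, 0.2345, 0.2417, 0.2772)
P(in Throttled after 2 minutes) = 0.2772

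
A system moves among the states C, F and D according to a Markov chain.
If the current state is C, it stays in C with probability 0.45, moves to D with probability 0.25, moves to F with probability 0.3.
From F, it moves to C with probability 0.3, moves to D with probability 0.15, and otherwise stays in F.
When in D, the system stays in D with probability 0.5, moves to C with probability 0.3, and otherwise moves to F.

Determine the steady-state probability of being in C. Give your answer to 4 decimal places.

0.3529

Let the stationary distribution be π with π = πP and π_1 + π_2 + π_3 = 1.
π_1 = 0.45·π_1 + 0.3·π_2 + 0.3·π_3
π_2 = 0.3·π_1 + 0.55·π_2 + 0.2·π_3
Solving with the normalization constraint gives π = (0.3529, 0.3620, 0.2851).
So the stationary probability of C is 0.3529.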